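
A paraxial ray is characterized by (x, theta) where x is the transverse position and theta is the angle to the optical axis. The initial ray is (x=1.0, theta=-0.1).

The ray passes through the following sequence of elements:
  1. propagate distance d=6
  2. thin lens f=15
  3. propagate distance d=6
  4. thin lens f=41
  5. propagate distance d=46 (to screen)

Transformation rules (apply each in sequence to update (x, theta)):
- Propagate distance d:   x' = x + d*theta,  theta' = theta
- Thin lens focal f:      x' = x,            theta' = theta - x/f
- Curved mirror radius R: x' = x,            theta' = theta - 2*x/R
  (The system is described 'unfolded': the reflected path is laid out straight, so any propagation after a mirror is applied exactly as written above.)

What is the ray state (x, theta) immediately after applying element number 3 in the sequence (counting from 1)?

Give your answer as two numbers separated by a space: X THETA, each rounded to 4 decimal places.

Answer: -0.3600 -0.1267

Derivation:
Initial: x=1.0000 theta=-0.1000
After 1 (propagate distance d=6): x=0.4000 theta=-0.1000
After 2 (thin lens f=15): x=0.4000 theta=-19/150 (≈-0.1267)
After 3 (propagate distance d=6): x=-0.3600 theta=-19/150 (≈-0.1267)
Rounded to 4 decimal places: x = -0.3600, theta = -0.1267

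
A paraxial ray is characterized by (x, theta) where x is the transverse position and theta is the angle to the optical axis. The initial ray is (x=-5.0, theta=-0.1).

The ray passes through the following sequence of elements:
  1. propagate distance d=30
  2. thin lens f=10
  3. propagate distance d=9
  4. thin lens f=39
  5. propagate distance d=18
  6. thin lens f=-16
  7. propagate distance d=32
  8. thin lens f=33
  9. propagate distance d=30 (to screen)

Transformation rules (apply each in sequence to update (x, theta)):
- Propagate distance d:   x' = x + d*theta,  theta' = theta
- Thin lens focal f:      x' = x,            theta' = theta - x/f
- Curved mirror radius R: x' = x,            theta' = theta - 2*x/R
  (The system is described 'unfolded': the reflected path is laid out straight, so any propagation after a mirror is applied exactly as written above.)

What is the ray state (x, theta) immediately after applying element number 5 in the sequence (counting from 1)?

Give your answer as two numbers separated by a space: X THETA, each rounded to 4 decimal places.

Answer: 11.6846 0.7436

Derivation:
Initial: x=-5.0000 theta=-0.1000
After 1 (propagate distance d=30): x=-8.0000 theta=-0.1000
After 2 (thin lens f=10): x=-8.0000 theta=0.7000
After 3 (propagate distance d=9): x=-1.7000 theta=0.7000
After 4 (thin lens f=39): x=-1.7000 theta=29/39 (≈0.7436)
After 5 (propagate distance d=18): x=1519/130 (≈11.6846) theta=29/39 (≈0.7436)
Rounded to 4 decimal places: x = 11.6846, theta = 0.7436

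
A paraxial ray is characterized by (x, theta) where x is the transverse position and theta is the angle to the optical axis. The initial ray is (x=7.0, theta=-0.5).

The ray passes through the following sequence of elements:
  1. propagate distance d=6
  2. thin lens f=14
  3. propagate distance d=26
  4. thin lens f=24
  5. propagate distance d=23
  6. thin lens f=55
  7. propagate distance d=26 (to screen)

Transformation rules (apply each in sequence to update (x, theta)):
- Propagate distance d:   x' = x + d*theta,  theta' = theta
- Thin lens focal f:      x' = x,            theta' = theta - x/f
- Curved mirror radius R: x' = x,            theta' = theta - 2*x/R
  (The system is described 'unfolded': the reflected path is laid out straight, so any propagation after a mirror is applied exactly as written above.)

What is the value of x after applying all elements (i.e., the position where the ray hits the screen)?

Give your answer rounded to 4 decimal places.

Initial: x=7.0000 theta=-0.5000
After 1 (propagate distance d=6): x=4.0000 theta=-0.5000
After 2 (thin lens f=14): x=4.0000 theta=-11/14 (≈-0.7857)
After 3 (propagate distance d=26): x=-115/7 (≈-16.4286) theta=-11/14 (≈-0.7857)
After 4 (thin lens f=24): x=-115/7 (≈-16.4286) theta=-17/168 (≈-0.1012)
After 5 (propagate distance d=23): x=-3151/168 (≈-18.7560) theta=-17/168 (≈-0.1012)
After 6 (thin lens f=55): x=-3151/168 (≈-18.7560) theta=277/1155 (≈0.2398)
After 7 (propagate distance d=26 (to screen)): x=-5509/440 (≈-12.5205) theta=277/1155 (≈0.2398)
Rounded to 4 decimal places: x = -12.5205

Answer: -12.5205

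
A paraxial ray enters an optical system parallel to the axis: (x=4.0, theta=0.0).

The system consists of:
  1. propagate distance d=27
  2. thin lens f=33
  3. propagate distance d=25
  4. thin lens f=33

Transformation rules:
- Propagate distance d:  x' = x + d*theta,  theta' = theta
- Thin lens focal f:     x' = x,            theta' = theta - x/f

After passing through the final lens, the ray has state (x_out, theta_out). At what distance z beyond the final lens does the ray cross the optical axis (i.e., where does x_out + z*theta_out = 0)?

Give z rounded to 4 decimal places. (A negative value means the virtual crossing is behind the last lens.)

Answer: 6.4390

Derivation:
Initial: x=4.0000 theta=0.0000
After 1 (propagate distance d=27): x=4.0000 theta=0.0000
After 2 (thin lens f=33): x=4.0000 theta=-4/33 (≈-0.1212)
After 3 (propagate distance d=25): x=32/33 (≈0.9697) theta=-4/33 (≈-0.1212)
After 4 (thin lens f=33): x=32/33 (≈0.9697) theta=-164/1089 (≈-0.1506)
z_focus = -x_out/theta_out = -(32/33)/(-164/1089) = 264/41 ≈ 6.4390
Rounded to 4 decimal places: z = 6.4390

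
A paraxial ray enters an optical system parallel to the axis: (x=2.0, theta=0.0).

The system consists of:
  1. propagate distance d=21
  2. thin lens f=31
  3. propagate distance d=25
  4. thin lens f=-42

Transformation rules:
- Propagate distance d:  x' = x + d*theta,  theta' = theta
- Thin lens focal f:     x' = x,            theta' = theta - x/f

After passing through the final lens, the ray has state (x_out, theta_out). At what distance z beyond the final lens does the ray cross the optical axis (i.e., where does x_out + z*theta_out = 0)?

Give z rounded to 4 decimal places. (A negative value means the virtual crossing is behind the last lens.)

Answer: 7.0000

Derivation:
Initial: x=2.0000 theta=0.0000
After 1 (propagate distance d=21): x=2.0000 theta=0.0000
After 2 (thin lens f=31): x=2.0000 theta=-2/31 (≈-0.0645)
After 3 (propagate distance d=25): x=12/31 (≈0.3871) theta=-2/31 (≈-0.0645)
After 4 (thin lens f=-42): x=12/31 (≈0.3871) theta=-12/217 (≈-0.0553)
z_focus = -x_out/theta_out = -(12/31)/(-12/217) = 7.0000
Rounded to 4 decimal places: z = 7.0000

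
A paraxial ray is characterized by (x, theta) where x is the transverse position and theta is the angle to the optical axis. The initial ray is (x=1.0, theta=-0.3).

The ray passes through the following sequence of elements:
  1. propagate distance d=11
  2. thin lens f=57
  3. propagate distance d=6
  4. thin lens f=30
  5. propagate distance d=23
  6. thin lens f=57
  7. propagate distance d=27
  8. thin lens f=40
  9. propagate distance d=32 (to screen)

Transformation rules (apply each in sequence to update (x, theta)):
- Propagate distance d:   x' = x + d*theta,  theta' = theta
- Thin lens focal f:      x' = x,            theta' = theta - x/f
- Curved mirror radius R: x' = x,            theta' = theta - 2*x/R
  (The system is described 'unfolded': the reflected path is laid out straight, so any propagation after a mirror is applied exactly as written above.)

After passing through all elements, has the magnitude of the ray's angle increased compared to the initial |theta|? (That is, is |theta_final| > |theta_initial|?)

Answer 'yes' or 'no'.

Initial: x=1.0000 theta=-0.3000
After 1 (propagate distance d=11): x=-2.3000 theta=-0.3000
After 2 (thin lens f=57): x=-2.3000 theta=-74/285 (≈-0.2596)
After 3 (propagate distance d=6): x=-733/190 (≈-3.8579) theta=-74/285 (≈-0.2596)
After 4 (thin lens f=30): x=-733/190 (≈-3.8579) theta=-249/1900 (≈-0.1311)
After 5 (propagate distance d=23): x=-13057/1900 (≈-6.8721) theta=-249/1900 (≈-0.1311)
After 6 (thin lens f=57): x=-13057/1900 (≈-6.8721) theta=-284/27075 (≈-0.0105)
After 7 (propagate distance d=27): x=-258307/36100 (≈-7.1553) theta=-284/27075 (≈-0.0105)
After 8 (thin lens f=40): x=-258307/36100 (≈-7.1553) theta=729481/4332000 (≈0.1684)
After 9 (propagate distance d=32 (to screen)): x=-956681/541500 (≈-1.7667) theta=729481/4332000 (≈0.1684)
|theta_initial|=0.3000 |theta_final|=729481/4332000 (≈0.1684) -> not increased

Answer: no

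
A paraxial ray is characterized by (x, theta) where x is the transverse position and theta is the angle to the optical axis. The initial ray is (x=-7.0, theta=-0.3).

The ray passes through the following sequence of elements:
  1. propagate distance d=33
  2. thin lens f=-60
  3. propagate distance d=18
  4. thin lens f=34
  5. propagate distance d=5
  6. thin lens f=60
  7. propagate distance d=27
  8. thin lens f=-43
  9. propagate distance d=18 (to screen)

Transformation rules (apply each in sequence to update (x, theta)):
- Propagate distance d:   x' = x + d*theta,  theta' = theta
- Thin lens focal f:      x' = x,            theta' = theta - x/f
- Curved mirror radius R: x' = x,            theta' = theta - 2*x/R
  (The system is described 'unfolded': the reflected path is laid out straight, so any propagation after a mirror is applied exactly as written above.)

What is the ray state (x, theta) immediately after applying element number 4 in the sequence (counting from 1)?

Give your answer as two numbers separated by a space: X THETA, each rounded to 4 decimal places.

Answer: -27.3700 0.2233

Derivation:
Initial: x=-7.0000 theta=-0.3000
After 1 (propagate distance d=33): x=-16.9000 theta=-0.3000
After 2 (thin lens f=-60): x=-16.9000 theta=-349/600 (≈-0.5817)
After 3 (propagate distance d=18): x=-27.3700 theta=-349/600 (≈-0.5817)
After 4 (thin lens f=34): x=-27.3700 theta=67/300 (≈0.2233)
Rounded to 4 decimal places: x = -27.3700, theta = 0.2233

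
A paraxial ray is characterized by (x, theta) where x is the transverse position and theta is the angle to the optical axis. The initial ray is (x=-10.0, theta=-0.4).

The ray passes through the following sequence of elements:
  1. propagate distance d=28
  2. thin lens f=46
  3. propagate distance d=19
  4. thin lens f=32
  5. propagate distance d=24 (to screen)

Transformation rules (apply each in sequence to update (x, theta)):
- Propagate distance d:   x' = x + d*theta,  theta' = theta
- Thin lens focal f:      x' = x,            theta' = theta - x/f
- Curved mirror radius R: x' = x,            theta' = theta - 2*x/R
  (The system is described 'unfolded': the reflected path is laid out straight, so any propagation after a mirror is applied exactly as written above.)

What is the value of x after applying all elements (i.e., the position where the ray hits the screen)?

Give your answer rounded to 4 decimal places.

Initial: x=-10.0000 theta=-0.4000
After 1 (propagate distance d=28): x=-21.2000 theta=-0.4000
After 2 (thin lens f=46): x=-21.2000 theta=7/115 (≈0.0609)
After 3 (propagate distance d=19): x=-461/23 (≈-20.0435) theta=7/115 (≈0.0609)
After 4 (thin lens f=32): x=-461/23 (≈-20.0435) theta=2529/3680 (≈0.6872)
After 5 (propagate distance d=24 (to screen)): x=-3.5500 theta=2529/3680 (≈0.6872)
Rounded to 4 decimal places: x = -3.5500

Answer: -3.5500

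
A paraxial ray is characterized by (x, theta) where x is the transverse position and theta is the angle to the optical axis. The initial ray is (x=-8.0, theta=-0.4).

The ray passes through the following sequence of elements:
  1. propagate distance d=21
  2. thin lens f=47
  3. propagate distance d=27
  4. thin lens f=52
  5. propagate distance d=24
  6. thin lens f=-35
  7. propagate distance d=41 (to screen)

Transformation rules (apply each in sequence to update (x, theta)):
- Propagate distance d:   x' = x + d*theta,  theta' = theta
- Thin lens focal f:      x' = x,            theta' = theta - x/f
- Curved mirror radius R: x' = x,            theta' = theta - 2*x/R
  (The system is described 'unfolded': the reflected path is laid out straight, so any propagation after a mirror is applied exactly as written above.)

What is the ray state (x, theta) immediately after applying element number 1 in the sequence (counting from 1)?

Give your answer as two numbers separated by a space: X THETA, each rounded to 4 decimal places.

Initial: x=-8.0000 theta=-0.4000
After 1 (propagate distance d=21): x=-16.4000 theta=-0.4000
Rounded to 4 decimal places: x = -16.4000, theta = -0.4000

Answer: -16.4000 -0.4000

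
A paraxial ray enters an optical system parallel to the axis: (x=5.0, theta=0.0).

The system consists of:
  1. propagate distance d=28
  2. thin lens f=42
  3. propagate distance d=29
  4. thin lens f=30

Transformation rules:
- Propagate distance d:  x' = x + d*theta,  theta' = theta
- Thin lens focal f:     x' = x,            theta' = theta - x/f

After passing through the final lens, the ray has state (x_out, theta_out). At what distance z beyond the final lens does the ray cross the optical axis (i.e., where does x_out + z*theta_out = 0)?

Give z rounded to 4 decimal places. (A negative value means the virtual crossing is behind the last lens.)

Initial: x=5.0000 theta=0.0000
After 1 (propagate distance d=28): x=5.0000 theta=0.0000
After 2 (thin lens f=42): x=5.0000 theta=-5/42 (≈-0.1190)
After 3 (propagate distance d=29): x=65/42 (≈1.5476) theta=-5/42 (≈-0.1190)
After 4 (thin lens f=30): x=65/42 (≈1.5476) theta=-43/252 (≈-0.1706)
z_focus = -x_out/theta_out = -(65/42)/(-43/252) = 390/43 ≈ 9.0698
Rounded to 4 decimal places: z = 9.0698

Answer: 9.0698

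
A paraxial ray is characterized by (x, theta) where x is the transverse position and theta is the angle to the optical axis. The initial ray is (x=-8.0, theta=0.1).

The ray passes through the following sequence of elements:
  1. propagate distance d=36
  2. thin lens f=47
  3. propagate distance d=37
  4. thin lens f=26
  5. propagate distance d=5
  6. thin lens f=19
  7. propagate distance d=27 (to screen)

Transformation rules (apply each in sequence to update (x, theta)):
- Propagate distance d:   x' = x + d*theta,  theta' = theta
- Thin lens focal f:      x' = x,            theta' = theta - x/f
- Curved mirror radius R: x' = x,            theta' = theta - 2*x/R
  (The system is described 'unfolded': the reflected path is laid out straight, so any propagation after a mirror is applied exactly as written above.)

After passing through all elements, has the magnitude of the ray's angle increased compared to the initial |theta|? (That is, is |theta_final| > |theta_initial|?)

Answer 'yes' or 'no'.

Answer: no

Derivation:
Initial: x=-8.0000 theta=0.1000
After 1 (propagate distance d=36): x=-4.4000 theta=0.1000
After 2 (thin lens f=47): x=-4.4000 theta=91/470 (≈0.1936)
After 3 (propagate distance d=37): x=1299/470 (≈2.7638) theta=91/470 (≈0.1936)
After 4 (thin lens f=26): x=1299/470 (≈2.7638) theta=1067/12220 (≈0.0873)
After 5 (propagate distance d=5): x=39109/12220 (≈3.2004) theta=1067/12220 (≈0.0873)
After 6 (thin lens f=19): x=39109/12220 (≈3.2004) theta=-4709/58045 (≈-0.0811)
After 7 (propagate distance d=27 (to screen)): x=234499/232180 (≈1.0100) theta=-4709/58045 (≈-0.0811)
|theta_initial|=0.1000 |theta_final|=4709/58045 (≈0.0811) -> not increased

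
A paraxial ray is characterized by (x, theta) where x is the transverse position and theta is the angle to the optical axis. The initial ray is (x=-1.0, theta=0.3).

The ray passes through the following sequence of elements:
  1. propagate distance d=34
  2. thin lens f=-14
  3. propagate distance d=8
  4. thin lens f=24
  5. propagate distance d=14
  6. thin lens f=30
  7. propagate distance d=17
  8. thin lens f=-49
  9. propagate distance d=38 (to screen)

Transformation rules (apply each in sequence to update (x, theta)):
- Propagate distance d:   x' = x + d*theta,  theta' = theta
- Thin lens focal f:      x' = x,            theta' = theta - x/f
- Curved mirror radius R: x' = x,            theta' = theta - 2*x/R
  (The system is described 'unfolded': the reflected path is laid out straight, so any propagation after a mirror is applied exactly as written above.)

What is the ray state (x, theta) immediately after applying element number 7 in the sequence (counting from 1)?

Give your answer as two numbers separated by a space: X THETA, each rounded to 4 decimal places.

Initial: x=-1.0000 theta=0.3000
After 1 (propagate distance d=34): x=9.2000 theta=0.3000
After 2 (thin lens f=-14): x=9.2000 theta=67/70 (≈0.9571)
After 3 (propagate distance d=8): x=118/7 (≈16.8571) theta=67/70 (≈0.9571)
After 4 (thin lens f=24): x=118/7 (≈16.8571) theta=107/420 (≈0.2548)
After 5 (propagate distance d=14): x=4289/210 (≈20.4238) theta=107/420 (≈0.2548)
After 6 (thin lens f=30): x=4289/210 (≈20.4238) theta=-671/1575 (≈-0.4260)
After 7 (propagate distance d=17): x=41521/3150 (≈13.1813) theta=-671/1575 (≈-0.4260)
Rounded to 4 decimal places: x = 13.1813, theta = -0.4260

Answer: 13.1813 -0.4260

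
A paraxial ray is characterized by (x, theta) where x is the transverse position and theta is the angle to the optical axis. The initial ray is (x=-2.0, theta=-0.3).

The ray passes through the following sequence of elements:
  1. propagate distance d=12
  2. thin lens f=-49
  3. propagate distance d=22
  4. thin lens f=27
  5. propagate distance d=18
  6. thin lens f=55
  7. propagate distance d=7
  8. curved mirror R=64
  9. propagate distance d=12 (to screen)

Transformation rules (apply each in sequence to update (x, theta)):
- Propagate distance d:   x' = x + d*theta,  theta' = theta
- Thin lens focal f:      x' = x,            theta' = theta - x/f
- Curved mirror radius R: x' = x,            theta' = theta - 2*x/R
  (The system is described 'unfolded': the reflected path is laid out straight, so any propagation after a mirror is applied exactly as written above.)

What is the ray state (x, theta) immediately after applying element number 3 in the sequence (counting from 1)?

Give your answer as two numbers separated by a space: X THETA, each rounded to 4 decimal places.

Answer: -14.7143 -0.4143

Derivation:
Initial: x=-2.0000 theta=-0.3000
After 1 (propagate distance d=12): x=-5.6000 theta=-0.3000
After 2 (thin lens f=-49): x=-5.6000 theta=-29/70 (≈-0.4143)
After 3 (propagate distance d=22): x=-103/7 (≈-14.7143) theta=-29/70 (≈-0.4143)
Rounded to 4 decimal places: x = -14.7143, theta = -0.4143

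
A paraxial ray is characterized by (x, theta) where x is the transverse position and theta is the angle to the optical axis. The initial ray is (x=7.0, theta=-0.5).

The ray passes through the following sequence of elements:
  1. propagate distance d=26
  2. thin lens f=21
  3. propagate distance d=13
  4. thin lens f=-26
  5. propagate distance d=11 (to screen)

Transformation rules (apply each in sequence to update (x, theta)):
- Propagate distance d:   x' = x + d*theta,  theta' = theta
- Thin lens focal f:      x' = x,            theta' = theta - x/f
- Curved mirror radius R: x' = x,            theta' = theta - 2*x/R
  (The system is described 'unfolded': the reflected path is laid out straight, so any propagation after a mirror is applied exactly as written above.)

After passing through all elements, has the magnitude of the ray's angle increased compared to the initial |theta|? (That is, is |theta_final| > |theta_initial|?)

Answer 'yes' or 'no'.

Answer: yes

Derivation:
Initial: x=7.0000 theta=-0.5000
After 1 (propagate distance d=26): x=-6.0000 theta=-0.5000
After 2 (thin lens f=21): x=-6.0000 theta=-3/14 (≈-0.2143)
After 3 (propagate distance d=13): x=-123/14 (≈-8.7857) theta=-3/14 (≈-0.2143)
After 4 (thin lens f=-26): x=-123/14 (≈-8.7857) theta=-201/364 (≈-0.5522)
After 5 (propagate distance d=11 (to screen)): x=-5409/364 (≈-14.8599) theta=-201/364 (≈-0.5522)
|theta_initial|=0.5000 |theta_final|=201/364 (≈0.5522) -> increased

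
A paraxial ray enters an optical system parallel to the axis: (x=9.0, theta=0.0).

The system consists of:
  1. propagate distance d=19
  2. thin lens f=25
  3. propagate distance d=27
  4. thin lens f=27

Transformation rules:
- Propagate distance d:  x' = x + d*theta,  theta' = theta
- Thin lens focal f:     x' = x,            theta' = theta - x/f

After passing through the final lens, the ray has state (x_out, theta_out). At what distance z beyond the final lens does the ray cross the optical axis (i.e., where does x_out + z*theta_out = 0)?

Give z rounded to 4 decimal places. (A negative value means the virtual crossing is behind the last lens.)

Answer: -2.1600

Derivation:
Initial: x=9.0000 theta=0.0000
After 1 (propagate distance d=19): x=9.0000 theta=0.0000
After 2 (thin lens f=25): x=9.0000 theta=-0.3600
After 3 (propagate distance d=27): x=-0.7200 theta=-0.3600
After 4 (thin lens f=27): x=-0.7200 theta=-1/3 (≈-0.3333)
z_focus = -x_out/theta_out = -(-0.7200)/(-1/3) = -2.1600
Rounded to 4 decimal places: z = -2.1600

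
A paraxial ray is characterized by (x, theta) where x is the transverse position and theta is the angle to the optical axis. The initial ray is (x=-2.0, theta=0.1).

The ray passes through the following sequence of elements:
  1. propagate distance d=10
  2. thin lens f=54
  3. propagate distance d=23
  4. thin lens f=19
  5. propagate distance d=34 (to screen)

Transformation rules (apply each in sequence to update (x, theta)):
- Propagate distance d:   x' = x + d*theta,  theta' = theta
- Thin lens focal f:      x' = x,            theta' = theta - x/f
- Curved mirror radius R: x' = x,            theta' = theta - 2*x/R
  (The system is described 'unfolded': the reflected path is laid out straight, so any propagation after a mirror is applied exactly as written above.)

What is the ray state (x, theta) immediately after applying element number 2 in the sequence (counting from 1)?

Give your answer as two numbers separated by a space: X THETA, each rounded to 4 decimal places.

Answer: -1.0000 0.1185

Derivation:
Initial: x=-2.0000 theta=0.1000
After 1 (propagate distance d=10): x=-1.0000 theta=0.1000
After 2 (thin lens f=54): x=-1.0000 theta=16/135 (≈0.1185)
Rounded to 4 decimal places: x = -1.0000, theta = 0.1185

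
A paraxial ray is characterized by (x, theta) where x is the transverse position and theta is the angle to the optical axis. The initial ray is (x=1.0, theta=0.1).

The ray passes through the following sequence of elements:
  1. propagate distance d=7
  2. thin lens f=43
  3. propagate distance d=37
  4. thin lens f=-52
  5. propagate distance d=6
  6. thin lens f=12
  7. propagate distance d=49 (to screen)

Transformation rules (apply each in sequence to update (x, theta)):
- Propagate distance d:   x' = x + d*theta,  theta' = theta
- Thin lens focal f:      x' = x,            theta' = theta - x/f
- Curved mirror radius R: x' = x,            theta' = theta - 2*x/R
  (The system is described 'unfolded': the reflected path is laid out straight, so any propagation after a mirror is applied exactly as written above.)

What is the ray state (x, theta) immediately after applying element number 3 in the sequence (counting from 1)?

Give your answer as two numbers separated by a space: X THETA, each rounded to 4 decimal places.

Initial: x=1.0000 theta=0.1000
After 1 (propagate distance d=7): x=1.7000 theta=0.1000
After 2 (thin lens f=43): x=1.7000 theta=13/215 (≈0.0605)
After 3 (propagate distance d=37): x=1693/430 (≈3.9372) theta=13/215 (≈0.0605)
Rounded to 4 decimal places: x = 3.9372, theta = 0.0605

Answer: 3.9372 0.0605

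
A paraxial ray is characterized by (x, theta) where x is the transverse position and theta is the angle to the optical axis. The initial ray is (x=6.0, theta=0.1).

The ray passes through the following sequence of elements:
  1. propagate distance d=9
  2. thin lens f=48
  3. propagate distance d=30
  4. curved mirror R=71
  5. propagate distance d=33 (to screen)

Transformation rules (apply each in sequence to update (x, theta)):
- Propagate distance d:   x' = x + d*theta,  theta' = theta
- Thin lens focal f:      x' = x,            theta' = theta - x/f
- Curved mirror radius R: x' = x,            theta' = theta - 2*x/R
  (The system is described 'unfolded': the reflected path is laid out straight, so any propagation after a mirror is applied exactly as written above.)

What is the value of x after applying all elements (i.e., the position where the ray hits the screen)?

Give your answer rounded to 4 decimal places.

Answer: -1.0503

Derivation:
Initial: x=6.0000 theta=0.1000
After 1 (propagate distance d=9): x=6.9000 theta=0.1000
After 2 (thin lens f=48): x=6.9000 theta=-7/160 (≈-0.0438)
After 3 (propagate distance d=30): x=5.5875 theta=-7/160 (≈-0.0438)
After 4 (curved mirror R=71): x=5.5875 theta=-457/2272 (≈-0.2011)
After 5 (propagate distance d=33 (to screen)): x=-11931/11360 (≈-1.0503) theta=-457/2272 (≈-0.2011)
Rounded to 4 decimal places: x = -1.0503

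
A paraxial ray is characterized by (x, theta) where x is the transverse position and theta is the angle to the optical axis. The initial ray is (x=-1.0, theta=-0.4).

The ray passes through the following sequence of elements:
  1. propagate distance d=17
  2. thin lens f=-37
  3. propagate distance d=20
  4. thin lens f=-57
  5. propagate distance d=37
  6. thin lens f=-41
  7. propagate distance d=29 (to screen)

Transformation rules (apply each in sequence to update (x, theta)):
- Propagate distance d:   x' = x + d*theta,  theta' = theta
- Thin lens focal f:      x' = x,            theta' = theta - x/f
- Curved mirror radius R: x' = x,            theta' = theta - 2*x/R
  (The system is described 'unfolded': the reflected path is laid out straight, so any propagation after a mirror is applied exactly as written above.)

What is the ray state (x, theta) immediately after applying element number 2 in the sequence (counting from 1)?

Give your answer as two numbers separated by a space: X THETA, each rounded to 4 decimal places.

Initial: x=-1.0000 theta=-0.4000
After 1 (propagate distance d=17): x=-7.8000 theta=-0.4000
After 2 (thin lens f=-37): x=-7.8000 theta=-113/185 (≈-0.6108)
Rounded to 4 decimal places: x = -7.8000, theta = -0.6108

Answer: -7.8000 -0.6108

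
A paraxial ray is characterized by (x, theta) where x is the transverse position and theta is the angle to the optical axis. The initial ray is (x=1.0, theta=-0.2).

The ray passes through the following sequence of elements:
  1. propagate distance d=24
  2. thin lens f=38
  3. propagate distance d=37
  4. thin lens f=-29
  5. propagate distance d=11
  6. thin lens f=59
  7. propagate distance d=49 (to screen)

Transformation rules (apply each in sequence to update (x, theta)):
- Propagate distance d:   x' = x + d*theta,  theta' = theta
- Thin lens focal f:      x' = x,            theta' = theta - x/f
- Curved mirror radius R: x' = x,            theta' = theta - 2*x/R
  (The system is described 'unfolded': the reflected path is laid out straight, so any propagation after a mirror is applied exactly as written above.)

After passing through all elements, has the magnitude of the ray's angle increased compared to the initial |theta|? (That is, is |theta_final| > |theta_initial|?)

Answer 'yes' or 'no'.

Answer: no

Derivation:
Initial: x=1.0000 theta=-0.2000
After 1 (propagate distance d=24): x=-3.8000 theta=-0.2000
After 2 (thin lens f=38): x=-3.8000 theta=-0.1000
After 3 (propagate distance d=37): x=-7.5000 theta=-0.1000
After 4 (thin lens f=-29): x=-7.5000 theta=-52/145 (≈-0.3586)
After 5 (propagate distance d=11): x=-3319/290 (≈-11.4448) theta=-52/145 (≈-0.3586)
After 6 (thin lens f=59): x=-3319/290 (≈-11.4448) theta=-2817/17110 (≈-0.1646)
After 7 (propagate distance d=49 (to screen)): x=-166927/8555 (≈-19.5122) theta=-2817/17110 (≈-0.1646)
|theta_initial|=0.2000 |theta_final|=2817/17110 (≈0.1646) -> not increased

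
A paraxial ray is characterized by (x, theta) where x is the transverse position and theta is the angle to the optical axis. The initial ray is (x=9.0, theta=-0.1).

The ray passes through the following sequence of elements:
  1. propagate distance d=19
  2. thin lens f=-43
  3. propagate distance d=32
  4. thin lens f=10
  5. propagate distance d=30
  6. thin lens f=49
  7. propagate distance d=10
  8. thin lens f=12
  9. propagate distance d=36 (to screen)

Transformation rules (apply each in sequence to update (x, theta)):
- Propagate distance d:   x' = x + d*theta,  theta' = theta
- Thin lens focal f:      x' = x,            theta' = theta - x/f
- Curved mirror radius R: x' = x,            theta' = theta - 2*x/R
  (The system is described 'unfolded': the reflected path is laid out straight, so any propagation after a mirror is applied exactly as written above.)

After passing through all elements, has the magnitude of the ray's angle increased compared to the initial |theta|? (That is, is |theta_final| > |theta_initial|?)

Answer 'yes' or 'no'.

Initial: x=9.0000 theta=-0.1000
After 1 (propagate distance d=19): x=7.1000 theta=-0.1000
After 2 (thin lens f=-43): x=7.1000 theta=14/215 (≈0.0651)
After 3 (propagate distance d=32): x=3949/430 (≈9.1837) theta=14/215 (≈0.0651)
After 4 (thin lens f=10): x=3949/430 (≈9.1837) theta=-3669/4300 (≈-0.8533)
After 5 (propagate distance d=30): x=-3529/215 (≈-16.4140) theta=-3669/4300 (≈-0.8533)
After 6 (thin lens f=49): x=-3529/215 (≈-16.4140) theta=-109201/210700 (≈-0.5183)
After 7 (propagate distance d=10): x=-455043/21070 (≈-21.5967) theta=-109201/210700 (≈-0.5183)
After 8 (thin lens f=12): x=-455043/21070 (≈-21.5967) theta=540003/421400 (≈1.2814)
After 9 (propagate distance d=36 (to screen)): x=1292406/52675 (≈24.5355) theta=540003/421400 (≈1.2814)
|theta_initial|=0.1000 |theta_final|=540003/421400 (≈1.2814) -> increased

Answer: yes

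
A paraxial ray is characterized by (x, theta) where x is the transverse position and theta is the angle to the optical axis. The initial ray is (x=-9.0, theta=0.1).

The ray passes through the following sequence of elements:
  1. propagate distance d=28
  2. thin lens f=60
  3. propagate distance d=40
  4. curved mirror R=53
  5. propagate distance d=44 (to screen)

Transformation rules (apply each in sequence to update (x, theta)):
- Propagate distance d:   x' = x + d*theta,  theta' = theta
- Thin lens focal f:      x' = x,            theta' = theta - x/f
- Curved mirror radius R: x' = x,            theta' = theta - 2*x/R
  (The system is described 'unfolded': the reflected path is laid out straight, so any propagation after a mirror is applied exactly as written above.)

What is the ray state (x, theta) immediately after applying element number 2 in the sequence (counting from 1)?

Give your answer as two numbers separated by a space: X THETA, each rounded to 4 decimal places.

Initial: x=-9.0000 theta=0.1000
After 1 (propagate distance d=28): x=-6.2000 theta=0.1000
After 2 (thin lens f=60): x=-6.2000 theta=61/300 (≈0.2033)
Rounded to 4 decimal places: x = -6.2000, theta = 0.2033

Answer: -6.2000 0.2033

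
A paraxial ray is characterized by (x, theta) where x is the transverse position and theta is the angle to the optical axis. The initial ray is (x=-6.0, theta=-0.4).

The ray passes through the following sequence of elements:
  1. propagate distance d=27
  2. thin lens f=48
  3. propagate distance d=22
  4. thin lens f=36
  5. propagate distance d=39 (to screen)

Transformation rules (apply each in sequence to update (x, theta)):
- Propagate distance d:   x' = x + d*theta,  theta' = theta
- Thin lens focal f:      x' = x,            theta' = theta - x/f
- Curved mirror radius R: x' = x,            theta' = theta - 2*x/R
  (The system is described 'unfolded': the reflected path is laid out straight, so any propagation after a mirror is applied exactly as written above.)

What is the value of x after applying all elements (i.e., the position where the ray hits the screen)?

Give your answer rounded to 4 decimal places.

Initial: x=-6.0000 theta=-0.4000
After 1 (propagate distance d=27): x=-16.8000 theta=-0.4000
After 2 (thin lens f=48): x=-16.8000 theta=-0.0500
After 3 (propagate distance d=22): x=-17.9000 theta=-0.0500
After 4 (thin lens f=36): x=-17.9000 theta=161/360 (≈0.4472)
After 5 (propagate distance d=39 (to screen)): x=-11/24 (≈-0.4583) theta=161/360 (≈0.4472)
Rounded to 4 decimal places: x = -0.4583

Answer: -0.4583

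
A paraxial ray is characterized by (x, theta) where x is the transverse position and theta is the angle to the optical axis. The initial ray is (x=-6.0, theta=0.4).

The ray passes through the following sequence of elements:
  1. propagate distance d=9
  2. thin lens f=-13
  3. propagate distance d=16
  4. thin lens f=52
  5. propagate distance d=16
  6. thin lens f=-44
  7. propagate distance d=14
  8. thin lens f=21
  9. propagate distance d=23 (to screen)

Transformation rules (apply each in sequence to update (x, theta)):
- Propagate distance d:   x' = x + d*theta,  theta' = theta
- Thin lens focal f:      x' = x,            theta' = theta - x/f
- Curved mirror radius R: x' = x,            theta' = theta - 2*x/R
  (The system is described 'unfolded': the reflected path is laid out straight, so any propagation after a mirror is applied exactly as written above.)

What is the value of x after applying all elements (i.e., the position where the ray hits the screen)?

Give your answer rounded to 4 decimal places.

Answer: 5.8872

Derivation:
Initial: x=-6.0000 theta=0.4000
After 1 (propagate distance d=9): x=-2.4000 theta=0.4000
After 2 (thin lens f=-13): x=-2.4000 theta=14/65 (≈0.2154)
After 3 (propagate distance d=16): x=68/65 (≈1.0462) theta=14/65 (≈0.2154)
After 4 (thin lens f=52): x=68/65 (≈1.0462) theta=33/169 (≈0.1953)
After 5 (propagate distance d=16): x=3524/845 (≈4.1704) theta=33/169 (≈0.1953)
After 6 (thin lens f=-44): x=3524/845 (≈4.1704) theta=2696/9295 (≈0.2900)
After 7 (propagate distance d=14): x=76508/9295 (≈8.2311) theta=2696/9295 (≈0.2900)
After 8 (thin lens f=21): x=76508/9295 (≈8.2311) theta=-19892/195195 (≈-0.1019)
After 9 (propagate distance d=23 (to screen)): x=1149152/195195 (≈5.8872) theta=-19892/195195 (≈-0.1019)
Rounded to 4 decimal places: x = 5.8872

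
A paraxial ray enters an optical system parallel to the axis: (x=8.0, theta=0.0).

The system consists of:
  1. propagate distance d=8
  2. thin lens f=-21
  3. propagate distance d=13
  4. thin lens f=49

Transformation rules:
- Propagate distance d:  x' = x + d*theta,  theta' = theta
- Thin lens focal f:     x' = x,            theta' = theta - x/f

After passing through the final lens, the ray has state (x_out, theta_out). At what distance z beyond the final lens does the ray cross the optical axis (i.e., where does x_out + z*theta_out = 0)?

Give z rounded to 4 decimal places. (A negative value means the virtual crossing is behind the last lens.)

Initial: x=8.0000 theta=0.0000
After 1 (propagate distance d=8): x=8.0000 theta=0.0000
After 2 (thin lens f=-21): x=8.0000 theta=8/21 (≈0.3810)
After 3 (propagate distance d=13): x=272/21 (≈12.9524) theta=8/21 (≈0.3810)
After 4 (thin lens f=49): x=272/21 (≈12.9524) theta=40/343 (≈0.1166)
z_focus = -x_out/theta_out = -(272/21)/(40/343) = -1666/15 ≈ -111.0667
Rounded to 4 decimal places: z = -111.0667

Answer: -111.0667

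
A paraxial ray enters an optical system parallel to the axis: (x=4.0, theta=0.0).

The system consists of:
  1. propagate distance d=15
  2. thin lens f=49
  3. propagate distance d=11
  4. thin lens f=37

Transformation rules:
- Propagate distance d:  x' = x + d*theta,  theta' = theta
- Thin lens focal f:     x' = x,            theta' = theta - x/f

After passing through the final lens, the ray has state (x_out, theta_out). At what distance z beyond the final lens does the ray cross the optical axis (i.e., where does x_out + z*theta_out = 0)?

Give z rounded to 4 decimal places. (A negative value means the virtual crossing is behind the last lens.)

Initial: x=4.0000 theta=0.0000
After 1 (propagate distance d=15): x=4.0000 theta=0.0000
After 2 (thin lens f=49): x=4.0000 theta=-4/49 (≈-0.0816)
After 3 (propagate distance d=11): x=152/49 (≈3.1020) theta=-4/49 (≈-0.0816)
After 4 (thin lens f=37): x=152/49 (≈3.1020) theta=-300/1813 (≈-0.1655)
z_focus = -x_out/theta_out = -(152/49)/(-300/1813) = 1406/75 ≈ 18.7467
Rounded to 4 decimal places: z = 18.7467

Answer: 18.7467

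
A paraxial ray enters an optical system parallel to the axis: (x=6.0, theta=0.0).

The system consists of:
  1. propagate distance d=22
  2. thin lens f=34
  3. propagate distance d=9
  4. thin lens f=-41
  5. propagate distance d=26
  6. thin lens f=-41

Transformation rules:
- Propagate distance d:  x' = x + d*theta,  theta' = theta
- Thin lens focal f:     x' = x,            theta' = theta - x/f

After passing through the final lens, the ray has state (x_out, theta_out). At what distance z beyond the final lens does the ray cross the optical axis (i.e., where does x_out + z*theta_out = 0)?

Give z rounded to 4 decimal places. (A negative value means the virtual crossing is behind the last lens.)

Initial: x=6.0000 theta=0.0000
After 1 (propagate distance d=22): x=6.0000 theta=0.0000
After 2 (thin lens f=34): x=6.0000 theta=-3/17 (≈-0.1765)
After 3 (propagate distance d=9): x=75/17 (≈4.4118) theta=-3/17 (≈-0.1765)
After 4 (thin lens f=-41): x=75/17 (≈4.4118) theta=-48/697 (≈-0.0689)
After 5 (propagate distance d=26): x=1827/697 (≈2.6212) theta=-48/697 (≈-0.0689)
After 6 (thin lens f=-41): x=1827/697 (≈2.6212) theta=-141/28577 (≈-0.0049)
z_focus = -x_out/theta_out = -(1827/697)/(-141/28577) = 24969/47 ≈ 531.2553
Rounded to 4 decimal places: z = 531.2553

Answer: 531.2553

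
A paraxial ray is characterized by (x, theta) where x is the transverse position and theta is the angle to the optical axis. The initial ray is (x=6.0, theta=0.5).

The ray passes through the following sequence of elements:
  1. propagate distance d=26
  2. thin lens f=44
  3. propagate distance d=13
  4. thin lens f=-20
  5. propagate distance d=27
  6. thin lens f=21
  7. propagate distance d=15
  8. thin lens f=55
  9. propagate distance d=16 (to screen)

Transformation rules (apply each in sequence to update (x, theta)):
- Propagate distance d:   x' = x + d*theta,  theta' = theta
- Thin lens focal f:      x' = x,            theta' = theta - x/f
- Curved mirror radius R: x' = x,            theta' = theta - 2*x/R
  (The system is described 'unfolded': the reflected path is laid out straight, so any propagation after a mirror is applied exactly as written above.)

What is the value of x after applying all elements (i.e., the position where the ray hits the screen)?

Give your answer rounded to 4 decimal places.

Initial: x=6.0000 theta=0.5000
After 1 (propagate distance d=26): x=19.0000 theta=0.5000
After 2 (thin lens f=44): x=19.0000 theta=3/44 (≈0.0682)
After 3 (propagate distance d=13): x=875/44 (≈19.8864) theta=3/44 (≈0.0682)
After 4 (thin lens f=-20): x=875/44 (≈19.8864) theta=1.0625
After 5 (propagate distance d=27): x=8549/176 (≈48.5739) theta=1.0625
After 6 (thin lens f=21): x=8549/176 (≈48.5739) theta=-2311/1848 (≈-1.2505)
After 7 (propagate distance d=15): x=36733/1232 (≈29.8157) theta=-2311/1848 (≈-1.2505)
After 8 (thin lens f=55): x=36733/1232 (≈29.8157) theta=-364409/203280 (≈-1.7926)
After 9 (propagate distance d=16 (to screen)): x=230401/203280 (≈1.1334) theta=-364409/203280 (≈-1.7926)
Rounded to 4 decimal places: x = 1.1334

Answer: 1.1334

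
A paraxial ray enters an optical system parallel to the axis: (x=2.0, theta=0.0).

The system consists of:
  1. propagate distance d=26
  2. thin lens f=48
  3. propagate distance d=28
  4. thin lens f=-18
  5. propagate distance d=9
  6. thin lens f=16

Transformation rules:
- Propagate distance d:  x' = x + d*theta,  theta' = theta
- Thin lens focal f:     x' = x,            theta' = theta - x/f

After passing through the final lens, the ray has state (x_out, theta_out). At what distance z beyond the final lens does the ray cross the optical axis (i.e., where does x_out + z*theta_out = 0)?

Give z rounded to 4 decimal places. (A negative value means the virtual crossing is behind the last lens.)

Initial: x=2.0000 theta=0.0000
After 1 (propagate distance d=26): x=2.0000 theta=0.0000
After 2 (thin lens f=48): x=2.0000 theta=-1/24 (≈-0.0417)
After 3 (propagate distance d=28): x=5/6 (≈0.8333) theta=-1/24 (≈-0.0417)
After 4 (thin lens f=-18): x=5/6 (≈0.8333) theta=1/216 (≈0.0046)
After 5 (propagate distance d=9): x=0.8750 theta=1/216 (≈0.0046)
After 6 (thin lens f=16): x=0.8750 theta=-173/3456 (≈-0.0501)
z_focus = -x_out/theta_out = -(0.8750)/(-173/3456) = 3024/173 ≈ 17.4798
Rounded to 4 decimal places: z = 17.4798

Answer: 17.4798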